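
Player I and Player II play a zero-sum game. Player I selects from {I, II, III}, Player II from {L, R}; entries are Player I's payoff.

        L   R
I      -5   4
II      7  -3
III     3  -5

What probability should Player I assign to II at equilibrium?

Row minima: I → -5, II → -3, III → -5; maximin = -3.
Column maxima: L → 7, R → 4; minimax = 4.
-3 ≠ 4, so there is no saddle point; optimal play is mixed.
III is strictly dominated by II, so Player I never plays it.
On the remaining 2×2 (I, II vs L, R):
Let Player I play I with probability p. Expected payoff against L: (-5)p + 7(1−p) = −12p + 7; against R: 4p + (-3)(1−p) = 7p − 3.
Setting these equal: −12p + 7 = 7p − 3 ⇒ −19p = -10 ⇒ p = 10/19, and the value is (-12)·(10/19) + 7 = 13/19.
For Player II: with q = P(L), equating I's and II's payoffs gives −9q + 4 = 10q − 3 ⇒ q = 7/19.

9/19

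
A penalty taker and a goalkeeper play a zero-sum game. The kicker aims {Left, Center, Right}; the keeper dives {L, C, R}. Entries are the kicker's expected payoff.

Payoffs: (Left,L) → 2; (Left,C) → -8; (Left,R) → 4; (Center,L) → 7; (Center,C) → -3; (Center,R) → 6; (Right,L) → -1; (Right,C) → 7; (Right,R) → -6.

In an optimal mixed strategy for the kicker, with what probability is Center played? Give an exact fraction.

13/22

Row minima: Left → -8, Center → -3, Right → -6; maximin = -3.
Column maxima: L → 7, C → 7, R → 6; minimax = 6.
-3 ≠ 6, so there is no saddle point; optimal play is mixed.
Left is strictly dominated by Center, so the kicker never plays it.
With Left eliminated, L is strictly dominated by R (it gives the kicker strictly more in every remaining row), so the keeper never plays it.
On the remaining 2×2 (Center, Right vs C, R):
Let the kicker play Center with probability p. Expected payoff against C: (-3)p + 7(1−p) = −10p + 7; against R: 6p + (-6)(1−p) = 12p − 6.
Setting these equal: −10p + 7 = 12p − 6 ⇒ −22p = -13 ⇒ p = 13/22, and the value is (-10)·(13/22) + 7 = 12/11.
For the keeper: with q = P(C), equating Center's and Right's payoffs gives −9q + 6 = 13q − 6 ⇒ q = 6/11.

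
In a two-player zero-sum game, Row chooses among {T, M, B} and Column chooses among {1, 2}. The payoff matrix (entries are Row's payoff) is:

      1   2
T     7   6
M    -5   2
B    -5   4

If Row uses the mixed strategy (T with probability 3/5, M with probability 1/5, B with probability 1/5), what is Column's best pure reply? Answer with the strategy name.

1

If Column plays 1, Row's expected payoff is (3/5)·7 + (1/5)·(-5) + (1/5)·(-5) = 11/5.
If Column plays 2, Row's expected payoff is (3/5)·6 + (1/5)·2 + (1/5)·4 = 24/5.
Column minimizes Row's payoff; the smallest is 11/5, so the best response is 1.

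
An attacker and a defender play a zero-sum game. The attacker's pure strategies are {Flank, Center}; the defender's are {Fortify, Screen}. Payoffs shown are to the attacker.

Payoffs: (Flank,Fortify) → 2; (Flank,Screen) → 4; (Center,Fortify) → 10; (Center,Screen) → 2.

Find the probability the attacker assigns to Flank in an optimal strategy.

4/5

Row minima: Flank → 2, Center → 2; maximin = 2.
Column maxima: Fortify → 10, Screen → 4; minimax = 4.
2 ≠ 4, so there is no saddle point; optimal play is mixed.
Let the attacker play Flank with probability p. Expected payoff against Fortify: 2p + 10(1−p) = −8p + 10; against Screen: 4p + 2(1−p) = 2p + 2.
Setting these equal: −8p + 10 = 2p + 2 ⇒ −10p = -8 ⇒ p = 4/5, and the value is (-8)·(4/5) + 10 = 18/5.
For the defender: with q = P(Fortify), equating Flank's and Center's payoffs gives −2q + 4 = 8q + 2 ⇒ q = 1/5.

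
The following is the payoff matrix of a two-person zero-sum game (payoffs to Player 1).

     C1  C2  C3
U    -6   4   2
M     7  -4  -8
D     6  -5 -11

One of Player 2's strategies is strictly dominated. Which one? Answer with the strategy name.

C3 holds Player 1's payoff strictly below C2 in every row: 2 < 4, -8 < -4, -11 < -5.
So C2 is strictly dominated for Player 2.

C2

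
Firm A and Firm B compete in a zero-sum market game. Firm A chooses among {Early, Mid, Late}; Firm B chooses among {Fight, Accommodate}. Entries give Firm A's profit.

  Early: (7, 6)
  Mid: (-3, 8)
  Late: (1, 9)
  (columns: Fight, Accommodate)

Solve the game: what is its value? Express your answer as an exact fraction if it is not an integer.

Row minima: Early → 6, Mid → -3, Late → 1; maximin = 6.
Column maxima: Fight → 7, Accommodate → 9; minimax = 7.
6 ≠ 7, so there is no saddle point; optimal play is mixed.
Mid is strictly dominated by Late, so Firm A never plays it.
On the remaining 2×2 (Early, Late vs Fight, Accommodate):
Let Firm A play Early with probability p. Expected payoff against Fight: 7p + 1(1−p) = 6p + 1; against Accommodate: 6p + 9(1−p) = −3p + 9.
Setting these equal: 6p + 1 = −3p + 9 ⇒ 9p = 8 ⇒ p = 8/9, and the value is (6)·(8/9) + 1 = 19/3.
For Firm B: with q = P(Fight), equating Early's and Late's payoffs gives q + 6 = −8q + 9 ⇒ q = 1/3.

19/3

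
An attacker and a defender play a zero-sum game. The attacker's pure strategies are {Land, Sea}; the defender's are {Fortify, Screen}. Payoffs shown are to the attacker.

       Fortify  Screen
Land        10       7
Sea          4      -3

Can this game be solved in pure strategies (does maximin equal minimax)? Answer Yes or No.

Yes

Row minima: Land → 7, Sea → -3; maximin = 7.
Column maxima: Fortify → 10, Screen → 7; minimax = 7.
maximin = minimax = 7, so a saddle point exists.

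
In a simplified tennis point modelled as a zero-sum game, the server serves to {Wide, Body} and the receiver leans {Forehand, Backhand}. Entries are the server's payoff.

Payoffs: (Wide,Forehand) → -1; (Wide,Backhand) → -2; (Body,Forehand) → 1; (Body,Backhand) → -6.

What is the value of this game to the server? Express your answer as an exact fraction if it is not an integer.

Row minima: Wide → -2, Body → -6; maximin = -2.
Column maxima: Forehand → 1, Backhand → -2; minimax = -2.
Since maximin = minimax = -2, there is a saddle point and the value is -2.

-2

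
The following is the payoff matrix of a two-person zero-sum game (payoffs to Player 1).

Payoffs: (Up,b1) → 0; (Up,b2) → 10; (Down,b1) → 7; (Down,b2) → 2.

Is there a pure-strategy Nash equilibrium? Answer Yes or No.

No

Row minima: Up → 0, Down → 2; maximin = 2.
Column maxima: b1 → 7, b2 → 10; minimax = 7.
2 ≠ 7, so no pure-strategy equilibrium exists.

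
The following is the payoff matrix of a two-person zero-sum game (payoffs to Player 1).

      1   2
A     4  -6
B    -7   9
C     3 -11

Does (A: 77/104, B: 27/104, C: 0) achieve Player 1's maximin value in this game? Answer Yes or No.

Against 1 this mix gives (77/104)·4 + (27/104)·(-7) = 119/104.
Against 2 this mix gives (77/104)·(-6) + (27/104)·9 = -219/104.
Player 2 will play 2, holding Player 1 to -219/104. Shifting weight toward the row that does better against 2 would raise this floor (the equalizing mix achieves -3/13 against both 2 and 1), so the proposed strategy is not optimal.

No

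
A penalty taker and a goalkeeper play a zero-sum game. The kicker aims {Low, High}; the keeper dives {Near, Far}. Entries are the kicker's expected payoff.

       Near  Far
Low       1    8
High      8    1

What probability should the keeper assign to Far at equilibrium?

1/2

Row minima: Low → 1, High → 1; maximin = 1.
Column maxima: Near → 8, Far → 8; minimax = 8.
1 ≠ 8, so there is no saddle point; optimal play is mixed.
Let the kicker play Low with probability p. Expected payoff against Near: 1p + 8(1−p) = −7p + 8; against Far: 8p + 1(1−p) = 7p + 1.
Setting these equal: −7p + 8 = 7p + 1 ⇒ −14p = -7 ⇒ p = 1/2, and the value is (-7)·(1/2) + 8 = 9/2.
For the keeper: with q = P(Near), equating Low's and High's payoffs gives −7q + 8 = 7q + 1 ⇒ q = 1/2.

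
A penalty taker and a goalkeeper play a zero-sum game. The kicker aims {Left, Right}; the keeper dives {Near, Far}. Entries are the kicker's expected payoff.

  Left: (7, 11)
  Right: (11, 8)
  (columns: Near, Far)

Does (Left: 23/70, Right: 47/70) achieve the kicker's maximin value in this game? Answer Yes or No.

Against Near this mix gives (23/70)·7 + (47/70)·11 = 339/35.
Against Far this mix gives (23/70)·11 + (47/70)·8 = 629/70.
The keeper will play Far, holding the kicker to 629/70. Shifting weight toward the row that does better against Far would raise this floor (the equalizing mix achieves 65/7 against both Far and Near), so the proposed strategy is not optimal.

No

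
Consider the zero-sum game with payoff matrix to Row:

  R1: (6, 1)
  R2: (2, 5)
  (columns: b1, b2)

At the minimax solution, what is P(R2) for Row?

5/8

Row minima: R1 → 1, R2 → 2; maximin = 2.
Column maxima: b1 → 6, b2 → 5; minimax = 5.
2 ≠ 5, so there is no saddle point; optimal play is mixed.
Let Row play R1 with probability p. Expected payoff against b1: 6p + 2(1−p) = 4p + 2; against b2: 1p + 5(1−p) = −4p + 5.
Setting these equal: 4p + 2 = −4p + 5 ⇒ 8p = 3 ⇒ p = 3/8, and the value is (4)·(3/8) + 2 = 7/2.
For Column: with q = P(b1), equating R1's and R2's payoffs gives 5q + 1 = −3q + 5 ⇒ q = 1/2.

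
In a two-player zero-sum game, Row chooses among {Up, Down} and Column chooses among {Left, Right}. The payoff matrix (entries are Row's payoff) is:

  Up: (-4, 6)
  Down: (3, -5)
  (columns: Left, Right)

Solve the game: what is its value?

Row minima: Up → -4, Down → -5; maximin = -4.
Column maxima: Left → 3, Right → 6; minimax = 3.
-4 ≠ 3, so there is no saddle point; optimal play is mixed.
Let Row play Up with probability p. Expected payoff against Left: (-4)p + 3(1−p) = −7p + 3; against Right: 6p + (-5)(1−p) = 11p − 5.
Setting these equal: −7p + 3 = 11p − 5 ⇒ −18p = -8 ⇒ p = 4/9, and the value is (-7)·(4/9) + 3 = -1/9.
For Column: with q = P(Left), equating Up's and Down's payoffs gives −10q + 6 = 8q − 5 ⇒ q = 11/18.

-1/9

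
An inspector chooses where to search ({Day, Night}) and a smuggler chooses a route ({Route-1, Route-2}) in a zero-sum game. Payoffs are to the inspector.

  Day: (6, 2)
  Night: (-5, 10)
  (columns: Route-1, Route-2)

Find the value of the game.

70/19

Row minima: Day → 2, Night → -5; maximin = 2.
Column maxima: Route-1 → 6, Route-2 → 10; minimax = 6.
2 ≠ 6, so there is no saddle point; optimal play is mixed.
Let the inspector play Day with probability p. Expected payoff against Route-1: 6p + (-5)(1−p) = 11p − 5; against Route-2: 2p + 10(1−p) = −8p + 10.
Setting these equal: 11p − 5 = −8p + 10 ⇒ 19p = 15 ⇒ p = 15/19, and the value is (11)·(15/19) − 5 = 70/19.
For the smuggler: with q = P(Route-1), equating Day's and Night's payoffs gives 4q + 2 = −15q + 10 ⇒ q = 8/19.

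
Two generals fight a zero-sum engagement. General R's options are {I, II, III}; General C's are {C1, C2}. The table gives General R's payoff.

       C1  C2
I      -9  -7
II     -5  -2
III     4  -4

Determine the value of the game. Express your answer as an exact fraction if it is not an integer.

Row minima: I → -9, II → -5, III → -4; maximin = -4.
Column maxima: C1 → 4, C2 → -2; minimax = -2.
-4 ≠ -2, so there is no saddle point; optimal play is mixed.
I is strictly dominated by II, so General R never plays it.
On the remaining 2×2 (II, III vs C1, C2):
Let General R play II with probability p. Expected payoff against C1: (-5)p + 4(1−p) = −9p + 4; against C2: (-2)p + (-4)(1−p) = 2p − 4.
Setting these equal: −9p + 4 = 2p − 4 ⇒ −11p = -8 ⇒ p = 8/11, and the value is (-9)·(8/11) + 4 = -28/11.
For General C: with q = P(C1), equating II's and III's payoffs gives −3q − 2 = 8q − 4 ⇒ q = 2/11.

-28/11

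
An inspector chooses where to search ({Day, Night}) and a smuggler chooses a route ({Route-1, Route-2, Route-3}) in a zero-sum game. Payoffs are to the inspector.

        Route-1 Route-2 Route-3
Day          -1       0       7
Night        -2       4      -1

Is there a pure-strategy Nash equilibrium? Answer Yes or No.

Row minima: Day → -1, Night → -2; maximin = -1.
Column maxima: Route-1 → -1, Route-2 → 4, Route-3 → 7; minimax = -1.
maximin = minimax = -1, so a saddle point exists.

Yes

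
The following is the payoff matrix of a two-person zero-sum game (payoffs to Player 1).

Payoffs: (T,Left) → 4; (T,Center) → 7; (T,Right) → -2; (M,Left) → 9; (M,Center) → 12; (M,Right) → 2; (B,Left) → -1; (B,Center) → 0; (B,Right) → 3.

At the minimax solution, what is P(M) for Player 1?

Row minima: T → -2, M → 2, B → -1; maximin = 2.
Column maxima: Left → 9, Center → 12, Right → 3; minimax = 3.
2 ≠ 3, so there is no saddle point; optimal play is mixed.
T is strictly dominated by M, so Player 1 never plays it.
Center is strictly dominated by Left (it gives Player 1 strictly more in every row), so Player 2 never plays it.
On the remaining 2×2 (M, B vs Left, Right):
Let Player 1 play M with probability p. Expected payoff against Left: 9p + (-1)(1−p) = 10p − 1; against Right: 2p + 3(1−p) = −p + 3.
Setting these equal: 10p − 1 = −p + 3 ⇒ 11p = 4 ⇒ p = 4/11, and the value is (10)·(4/11) − 1 = 29/11.
For Player 2: with q = P(Left), equating M's and B's payoffs gives 7q + 2 = −4q + 3 ⇒ q = 1/11.

4/11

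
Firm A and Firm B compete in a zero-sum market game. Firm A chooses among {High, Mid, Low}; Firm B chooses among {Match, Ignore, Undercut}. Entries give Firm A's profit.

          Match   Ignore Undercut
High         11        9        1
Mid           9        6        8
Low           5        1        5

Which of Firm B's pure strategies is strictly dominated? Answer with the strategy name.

Match

Ignore holds Firm A's payoff strictly below Match in every row: 9 < 11, 6 < 9, 1 < 5.
So Match is strictly dominated for Firm B.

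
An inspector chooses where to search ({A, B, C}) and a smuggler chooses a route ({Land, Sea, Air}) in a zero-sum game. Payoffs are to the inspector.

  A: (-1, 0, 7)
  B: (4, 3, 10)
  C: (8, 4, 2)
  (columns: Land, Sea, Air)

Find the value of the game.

34/9

Row minima: A → -1, B → 3, C → 2; maximin = 3.
Column maxima: Land → 8, Sea → 4, Air → 10; minimax = 4.
3 ≠ 4, so there is no saddle point; optimal play is mixed.
A is strictly dominated by B, so the inspector never plays it.
With A eliminated, Land is strictly dominated by Sea (it gives the inspector strictly more in every remaining row), so the smuggler never plays it.
On the remaining 2×2 (B, C vs Sea, Air):
Let the inspector play B with probability p. Expected payoff against Sea: 3p + 4(1−p) = −p + 4; against Air: 10p + 2(1−p) = 8p + 2.
Setting these equal: −p + 4 = 8p + 2 ⇒ −9p = -2 ⇒ p = 2/9, and the value is (-1)·(2/9) + 4 = 34/9.
For the smuggler: with q = P(Sea), equating B's and C's payoffs gives −7q + 10 = 2q + 2 ⇒ q = 8/9.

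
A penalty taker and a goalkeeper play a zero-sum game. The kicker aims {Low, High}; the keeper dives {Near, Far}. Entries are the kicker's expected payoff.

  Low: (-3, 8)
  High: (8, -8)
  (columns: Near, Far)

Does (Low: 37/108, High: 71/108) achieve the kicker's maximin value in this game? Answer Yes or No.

Against Near this mix gives (37/108)·(-3) + (71/108)·8 = 457/108.
Against Far this mix gives (37/108)·8 + (71/108)·(-8) = -68/27.
The keeper will play Far, holding the kicker to -68/27. Shifting weight toward the row that does better against Far would raise this floor (the equalizing mix achieves 40/27 against both Far and Near), so the proposed strategy is not optimal.

No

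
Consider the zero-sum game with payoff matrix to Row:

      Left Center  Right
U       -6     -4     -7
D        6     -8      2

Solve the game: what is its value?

-64/13

Row minima: U → -7, D → -8; maximin = -7.
Column maxima: Left → 6, Center → -4, Right → 2; minimax = -4.
-7 ≠ -4, so there is no saddle point; optimal play is mixed.
Left is strictly dominated by Right (it gives Row strictly more in every row), so Column never plays it.
On the remaining 2×2 (U, D vs Center, Right):
Let Row play U with probability p. Expected payoff against Center: (-4)p + (-8)(1−p) = 4p − 8; against Right: (-7)p + 2(1−p) = −9p + 2.
Setting these equal: 4p − 8 = −9p + 2 ⇒ 13p = 10 ⇒ p = 10/13, and the value is (4)·(10/13) − 8 = -64/13.
For Column: with q = P(Center), equating U's and D's payoffs gives 3q − 7 = −10q + 2 ⇒ q = 9/13.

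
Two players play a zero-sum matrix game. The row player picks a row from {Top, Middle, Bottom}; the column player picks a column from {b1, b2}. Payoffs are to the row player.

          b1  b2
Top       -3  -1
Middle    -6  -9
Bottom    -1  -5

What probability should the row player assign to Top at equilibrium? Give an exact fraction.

2/3

Row minima: Top → -3, Middle → -9, Bottom → -5; maximin = -3.
Column maxima: b1 → -1, b2 → -1; minimax = -1.
-3 ≠ -1, so there is no saddle point; optimal play is mixed.
Middle is strictly dominated by Top, so the row player never plays it.
On the remaining 2×2 (Top, Bottom vs b1, b2):
Let the row player play Top with probability p. Expected payoff against b1: (-3)p + (-1)(1−p) = −2p − 1; against b2: (-1)p + (-5)(1−p) = 4p − 5.
Setting these equal: −2p − 1 = 4p − 5 ⇒ −6p = -4 ⇒ p = 2/3, and the value is (-2)·(2/3) − 1 = -7/3.
For the column player: with q = P(b1), equating Top's and Bottom's payoffs gives −2q − 1 = 4q − 5 ⇒ q = 2/3.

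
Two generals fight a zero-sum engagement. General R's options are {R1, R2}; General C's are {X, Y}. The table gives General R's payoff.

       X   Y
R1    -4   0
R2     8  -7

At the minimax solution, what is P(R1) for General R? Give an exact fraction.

15/19

Row minima: R1 → -4, R2 → -7; maximin = -4.
Column maxima: X → 8, Y → 0; minimax = 0.
-4 ≠ 0, so there is no saddle point; optimal play is mixed.
Let General R play R1 with probability p. Expected payoff against X: (-4)p + 8(1−p) = −12p + 8; against Y: 0p + (-7)(1−p) = 7p − 7.
Setting these equal: −12p + 8 = 7p − 7 ⇒ −19p = -15 ⇒ p = 15/19, and the value is (-12)·(15/19) + 8 = -28/19.
For General C: with q = P(X), equating R1's and R2's payoffs gives −4q = 15q − 7 ⇒ q = 7/19.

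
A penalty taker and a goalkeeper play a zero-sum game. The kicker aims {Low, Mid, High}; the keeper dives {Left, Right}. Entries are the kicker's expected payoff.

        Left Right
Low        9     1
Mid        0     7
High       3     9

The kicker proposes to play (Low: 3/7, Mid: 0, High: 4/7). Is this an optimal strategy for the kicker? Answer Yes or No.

Against Left this mix gives (3/7)·9 + (4/7)·3 = 39/7.
Against Right this mix gives (3/7)·1 + (4/7)·9 = 39/7.
All of the keeper's active replies (Left, Right) yield 39/7, and no column does worse for the kicker. The mix makes the keeper indifferent and guarantees 39/7, so it is optimal.

Yes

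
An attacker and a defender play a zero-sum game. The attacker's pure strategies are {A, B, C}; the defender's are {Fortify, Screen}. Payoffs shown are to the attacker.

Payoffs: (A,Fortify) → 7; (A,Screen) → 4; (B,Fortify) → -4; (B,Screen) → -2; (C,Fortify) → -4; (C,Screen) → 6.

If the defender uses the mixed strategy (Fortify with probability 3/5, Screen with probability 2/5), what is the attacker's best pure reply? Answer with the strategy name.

A

Expected payoff of A: (3/5)·7 + (2/5)·4 = 29/5.
Expected payoff of B: (3/5)·(-4) + (2/5)·(-2) = -16/5.
Expected payoff of C: (3/5)·(-4) + (2/5)·6 = 0.
The largest is 29/5, so the attacker's best response is A.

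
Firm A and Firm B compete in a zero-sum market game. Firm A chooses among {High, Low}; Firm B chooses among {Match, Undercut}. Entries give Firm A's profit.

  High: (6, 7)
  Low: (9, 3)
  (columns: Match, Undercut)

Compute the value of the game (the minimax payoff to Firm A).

Row minima: High → 6, Low → 3; maximin = 6.
Column maxima: Match → 9, Undercut → 7; minimax = 7.
6 ≠ 7, so there is no saddle point; optimal play is mixed.
Let Firm A play High with probability p. Expected payoff against Match: 6p + 9(1−p) = −3p + 9; against Undercut: 7p + 3(1−p) = 4p + 3.
Setting these equal: −3p + 9 = 4p + 3 ⇒ −7p = -6 ⇒ p = 6/7, and the value is (-3)·(6/7) + 9 = 45/7.
For Firm B: with q = P(Match), equating High's and Low's payoffs gives −q + 7 = 6q + 3 ⇒ q = 4/7.

45/7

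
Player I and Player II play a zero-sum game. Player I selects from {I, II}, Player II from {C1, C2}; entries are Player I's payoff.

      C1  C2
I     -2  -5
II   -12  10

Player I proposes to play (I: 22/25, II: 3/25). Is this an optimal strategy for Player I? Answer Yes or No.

Yes

Against C1 this mix gives (22/25)·(-2) + (3/25)·(-12) = -16/5.
Against C2 this mix gives (22/25)·(-5) + (3/25)·10 = -16/5.
All of Player II's active replies (C1, C2) yield -16/5, and no column does worse for Player I. The mix makes Player II indifferent and guarantees -16/5, so it is optimal.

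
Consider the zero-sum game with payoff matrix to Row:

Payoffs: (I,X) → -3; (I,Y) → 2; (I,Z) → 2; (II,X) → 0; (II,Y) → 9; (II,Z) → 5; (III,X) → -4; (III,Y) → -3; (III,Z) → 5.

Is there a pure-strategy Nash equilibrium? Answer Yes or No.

Yes

Row minima: I → -3, II → 0, III → -4; maximin = 0.
Column maxima: X → 0, Y → 9, Z → 5; minimax = 0.
maximin = minimax = 0, so a saddle point exists.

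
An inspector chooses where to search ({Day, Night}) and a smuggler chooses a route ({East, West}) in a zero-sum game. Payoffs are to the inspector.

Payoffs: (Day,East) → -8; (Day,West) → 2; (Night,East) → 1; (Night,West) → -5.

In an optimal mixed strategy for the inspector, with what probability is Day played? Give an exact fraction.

3/8

Row minima: Day → -8, Night → -5; maximin = -5.
Column maxima: East → 1, West → 2; minimax = 1.
-5 ≠ 1, so there is no saddle point; optimal play is mixed.
Let the inspector play Day with probability p. Expected payoff against East: (-8)p + 1(1−p) = −9p + 1; against West: 2p + (-5)(1−p) = 7p − 5.
Setting these equal: −9p + 1 = 7p − 5 ⇒ −16p = -6 ⇒ p = 3/8, and the value is (-9)·(3/8) + 1 = -19/8.
For the smuggler: with q = P(East), equating Day's and Night's payoffs gives −10q + 2 = 6q − 5 ⇒ q = 7/16.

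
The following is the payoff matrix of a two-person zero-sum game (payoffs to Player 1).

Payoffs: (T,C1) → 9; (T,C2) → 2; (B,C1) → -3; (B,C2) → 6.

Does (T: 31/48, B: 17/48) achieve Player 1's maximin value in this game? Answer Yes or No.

No

Against C1 this mix gives (31/48)·9 + (17/48)·(-3) = 19/4.
Against C2 this mix gives (31/48)·2 + (17/48)·6 = 41/12.
Player 2 will play C2, holding Player 1 to 41/12. Shifting weight toward the row that does better against C2 would raise this floor (the equalizing mix achieves 15/4 against both C2 and C1), so the proposed strategy is not optimal.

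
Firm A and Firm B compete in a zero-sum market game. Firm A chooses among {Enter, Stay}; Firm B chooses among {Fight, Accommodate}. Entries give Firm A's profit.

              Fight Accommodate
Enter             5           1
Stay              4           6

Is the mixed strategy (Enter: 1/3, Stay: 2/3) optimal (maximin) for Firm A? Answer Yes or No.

Against Fight this mix gives (1/3)·5 + (2/3)·4 = 13/3.
Against Accommodate this mix gives (1/3)·1 + (2/3)·6 = 13/3.
All of Firm B's active replies (Fight, Accommodate) yield 13/3, and no column does worse for Firm A. The mix makes Firm B indifferent and guarantees 13/3, so it is optimal.

Yes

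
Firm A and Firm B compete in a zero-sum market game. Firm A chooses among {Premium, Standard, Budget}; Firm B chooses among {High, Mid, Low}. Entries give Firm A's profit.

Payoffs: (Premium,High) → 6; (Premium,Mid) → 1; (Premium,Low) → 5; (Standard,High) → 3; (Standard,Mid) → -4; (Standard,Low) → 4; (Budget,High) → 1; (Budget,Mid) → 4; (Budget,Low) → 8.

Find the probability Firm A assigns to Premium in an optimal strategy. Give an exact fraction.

Row minima: Premium → 1, Standard → -4, Budget → 1; maximin = 1.
Column maxima: High → 6, Mid → 4, Low → 8; minimax = 4.
1 ≠ 4, so there is no saddle point; optimal play is mixed.
Standard is strictly dominated by Premium, so Firm A never plays it.
Low is strictly dominated by Mid (it gives Firm A strictly more in every row), so Firm B never plays it.
On the remaining 2×2 (Premium, Budget vs High, Mid):
Let Firm A play Premium with probability p. Expected payoff against High: 6p + 1(1−p) = 5p + 1; against Mid: 1p + 4(1−p) = −3p + 4.
Setting these equal: 5p + 1 = −3p + 4 ⇒ 8p = 3 ⇒ p = 3/8, and the value is (5)·(3/8) + 1 = 23/8.
For Firm B: with q = P(High), equating Premium's and Budget's payoffs gives 5q + 1 = −3q + 4 ⇒ q = 3/8.

3/8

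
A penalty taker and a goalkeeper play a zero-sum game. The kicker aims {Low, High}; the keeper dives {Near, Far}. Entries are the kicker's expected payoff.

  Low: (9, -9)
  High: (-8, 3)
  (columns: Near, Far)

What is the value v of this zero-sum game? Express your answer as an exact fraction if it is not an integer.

-45/29

Row minima: Low → -9, High → -8; maximin = -8.
Column maxima: Near → 9, Far → 3; minimax = 3.
-8 ≠ 3, so there is no saddle point; optimal play is mixed.
Let the kicker play Low with probability p. Expected payoff against Near: 9p + (-8)(1−p) = 17p − 8; against Far: (-9)p + 3(1−p) = −12p + 3.
Setting these equal: 17p − 8 = −12p + 3 ⇒ 29p = 11 ⇒ p = 11/29, and the value is (17)·(11/29) − 8 = -45/29.
For the keeper: with q = P(Near), equating Low's and High's payoffs gives 18q − 9 = −11q + 3 ⇒ q = 12/29.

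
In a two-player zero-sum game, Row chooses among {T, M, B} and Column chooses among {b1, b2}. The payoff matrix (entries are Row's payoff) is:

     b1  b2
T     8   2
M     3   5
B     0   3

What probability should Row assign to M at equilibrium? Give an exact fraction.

3/4

Row minima: T → 2, M → 3, B → 0; maximin = 3.
Column maxima: b1 → 8, b2 → 5; minimax = 5.
3 ≠ 5, so there is no saddle point; optimal play is mixed.
B is strictly dominated by M, so Row never plays it.
On the remaining 2×2 (T, M vs b1, b2):
Let Row play T with probability p. Expected payoff against b1: 8p + 3(1−p) = 5p + 3; against b2: 2p + 5(1−p) = −3p + 5.
Setting these equal: 5p + 3 = −3p + 5 ⇒ 8p = 2 ⇒ p = 1/4, and the value is (5)·(1/4) + 3 = 17/4.
For Column: with q = P(b1), equating T's and M's payoffs gives 6q + 2 = −2q + 5 ⇒ q = 3/8.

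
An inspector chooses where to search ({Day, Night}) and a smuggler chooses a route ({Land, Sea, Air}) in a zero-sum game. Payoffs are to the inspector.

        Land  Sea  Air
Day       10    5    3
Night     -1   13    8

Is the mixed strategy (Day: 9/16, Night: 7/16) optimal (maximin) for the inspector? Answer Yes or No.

Yes

Against Land this mix gives (9/16)·10 + (7/16)·(-1) = 83/16.
Against Sea this mix gives (9/16)·5 + (7/16)·13 = 17/2.
Against Air this mix gives (9/16)·3 + (7/16)·8 = 83/16.
All of the smuggler's active replies (Land, Air) yield 83/16, and no column does worse for the inspector. The mix makes the smuggler indifferent and guarantees 83/16, so it is optimal.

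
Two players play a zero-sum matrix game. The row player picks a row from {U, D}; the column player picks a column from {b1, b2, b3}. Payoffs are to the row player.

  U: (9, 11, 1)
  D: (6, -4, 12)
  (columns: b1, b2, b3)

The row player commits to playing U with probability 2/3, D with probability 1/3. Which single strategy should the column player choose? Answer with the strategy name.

b3

If the column player plays b1, the row player's expected payoff is (2/3)·9 + (1/3)·6 = 8.
If the column player plays b2, the row player's expected payoff is (2/3)·11 + (1/3)·(-4) = 6.
If the column player plays b3, the row player's expected payoff is (2/3)·1 + (1/3)·12 = 14/3.
The column player minimizes the row player's payoff; the smallest is 14/3, so the best response is b3.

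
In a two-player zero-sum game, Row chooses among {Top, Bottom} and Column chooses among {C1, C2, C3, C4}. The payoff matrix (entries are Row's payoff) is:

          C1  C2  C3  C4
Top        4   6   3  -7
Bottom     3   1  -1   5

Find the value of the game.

Row minima: Top → -7, Bottom → -1; maximin = -1.
Column maxima: C1 → 4, C2 → 6, C3 → 3, C4 → 5; minimax = 3.
-1 ≠ 3, so there is no saddle point; optimal play is mixed.
C1 is strictly dominated by C3 (it gives Row strictly more in every row), so Column never plays it.
C2 is strictly dominated by C3 (it gives Row strictly more in every row), so Column never plays it.
On the remaining 2×2 (Top, Bottom vs C3, C4):
Let Row play Top with probability p. Expected payoff against C3: 3p + (-1)(1−p) = 4p − 1; against C4: (-7)p + 5(1−p) = −12p + 5.
Setting these equal: 4p − 1 = −12p + 5 ⇒ 16p = 6 ⇒ p = 3/8, and the value is (4)·(3/8) − 1 = 1/2.
For Column: with q = P(C3), equating Top's and Bottom's payoffs gives 10q − 7 = −6q + 5 ⇒ q = 3/4.

1/2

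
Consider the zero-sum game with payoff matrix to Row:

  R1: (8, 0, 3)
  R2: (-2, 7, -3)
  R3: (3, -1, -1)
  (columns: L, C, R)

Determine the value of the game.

21/13

Row minima: R1 → 0, R2 → -3, R3 → -1; maximin = 0.
Column maxima: L → 8, C → 7, R → 3; minimax = 3.
0 ≠ 3, so there is no saddle point; optimal play is mixed.
R3 is strictly dominated by R1, so Row never plays it.
L is strictly dominated by R (it gives Row strictly more in every row), so Column never plays it.
On the remaining 2×2 (R1, R2 vs C, R):
Let Row play R1 with probability p. Expected payoff against C: 0p + 7(1−p) = −7p + 7; against R: 3p + (-3)(1−p) = 6p − 3.
Setting these equal: −7p + 7 = 6p − 3 ⇒ −13p = -10 ⇒ p = 10/13, and the value is (-7)·(10/13) + 7 = 21/13.
For Column: with q = P(C), equating R1's and R2's payoffs gives −3q + 3 = 10q − 3 ⇒ q = 6/13.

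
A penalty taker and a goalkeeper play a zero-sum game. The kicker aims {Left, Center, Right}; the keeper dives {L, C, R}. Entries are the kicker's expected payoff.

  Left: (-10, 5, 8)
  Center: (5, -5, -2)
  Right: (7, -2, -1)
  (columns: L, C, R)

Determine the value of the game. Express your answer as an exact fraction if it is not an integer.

Row minima: Left → -10, Center → -5, Right → -2; maximin = -2.
Column maxima: L → 7, C → 5, R → 8; minimax = 5.
-2 ≠ 5, so there is no saddle point; optimal play is mixed.
Center is strictly dominated by Right, so the kicker never plays it.
R is strictly dominated by C (it gives the kicker strictly more in every row), so the keeper never plays it.
On the remaining 2×2 (Left, Right vs L, C):
Let the kicker play Left with probability p. Expected payoff against L: (-10)p + 7(1−p) = −17p + 7; against C: 5p + (-2)(1−p) = 7p − 2.
Setting these equal: −17p + 7 = 7p − 2 ⇒ −24p = -9 ⇒ p = 3/8, and the value is (-17)·(3/8) + 7 = 5/8.
For the keeper: with q = P(L), equating Left's and Right's payoffs gives −15q + 5 = 9q − 2 ⇒ q = 7/24.

5/8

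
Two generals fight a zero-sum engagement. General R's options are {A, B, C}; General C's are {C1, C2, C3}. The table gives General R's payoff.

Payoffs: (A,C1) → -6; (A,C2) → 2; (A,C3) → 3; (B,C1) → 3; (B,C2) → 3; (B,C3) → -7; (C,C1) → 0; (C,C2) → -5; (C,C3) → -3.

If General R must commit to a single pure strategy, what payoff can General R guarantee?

Row minima: A → -6, B → -7, C → -5.
The best of these is -5.

-5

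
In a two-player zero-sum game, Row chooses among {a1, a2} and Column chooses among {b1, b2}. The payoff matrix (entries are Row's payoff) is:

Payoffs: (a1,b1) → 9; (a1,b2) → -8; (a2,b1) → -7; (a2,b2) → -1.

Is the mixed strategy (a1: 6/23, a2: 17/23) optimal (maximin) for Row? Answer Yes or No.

Against b1 this mix gives (6/23)·9 + (17/23)·(-7) = -65/23.
Against b2 this mix gives (6/23)·(-8) + (17/23)·(-1) = -65/23.
All of Column's active replies (b1, b2) yield -65/23, and no column does worse for Row. The mix makes Column indifferent and guarantees -65/23, so it is optimal.

Yes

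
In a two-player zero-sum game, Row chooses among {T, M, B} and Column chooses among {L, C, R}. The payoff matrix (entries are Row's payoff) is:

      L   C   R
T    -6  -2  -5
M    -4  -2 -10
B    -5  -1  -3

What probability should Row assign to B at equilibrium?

3/4

Row minima: T → -6, M → -10, B → -5; maximin = -5.
Column maxima: L → -4, C → -1, R → -3; minimax = -4.
-5 ≠ -4, so there is no saddle point; optimal play is mixed.
T is strictly dominated by B, so Row never plays it.
C is strictly dominated by L (it gives Row strictly more in every row), so Column never plays it.
On the remaining 2×2 (M, B vs L, R):
Let Row play M with probability p. Expected payoff against L: (-4)p + (-5)(1−p) = p − 5; against R: (-10)p + (-3)(1−p) = −7p − 3.
Setting these equal: p − 5 = −7p − 3 ⇒ 8p = 2 ⇒ p = 1/4, and the value is (1)·(1/4) − 5 = -19/4.
For Column: with q = P(L), equating M's and B's payoffs gives 6q − 10 = −2q − 3 ⇒ q = 7/8.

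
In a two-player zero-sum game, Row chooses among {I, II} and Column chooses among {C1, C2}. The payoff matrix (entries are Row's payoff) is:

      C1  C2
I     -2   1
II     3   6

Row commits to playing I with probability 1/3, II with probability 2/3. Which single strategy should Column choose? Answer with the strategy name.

If Column plays C1, Row's expected payoff is (1/3)·(-2) + (2/3)·3 = 4/3.
If Column plays C2, Row's expected payoff is (1/3)·1 + (2/3)·6 = 13/3.
Column minimizes Row's payoff; the smallest is 4/3, so the best response is C1.

C1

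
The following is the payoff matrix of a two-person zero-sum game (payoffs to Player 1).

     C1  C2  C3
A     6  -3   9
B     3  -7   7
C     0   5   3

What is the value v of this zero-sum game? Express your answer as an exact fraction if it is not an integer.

15/7

Row minima: A → -3, B → -7, C → 0; maximin = 0.
Column maxima: C1 → 6, C2 → 5, C3 → 9; minimax = 5.
0 ≠ 5, so there is no saddle point; optimal play is mixed.
B is strictly dominated by A, so Player 1 never plays it.
C3 is strictly dominated by C1 (it gives Player 1 strictly more in every row), so Player 2 never plays it.
On the remaining 2×2 (A, C vs C1, C2):
Let Player 1 play A with probability p. Expected payoff against C1: 6p + 0(1−p) = 6p; against C2: (-3)p + 5(1−p) = −8p + 5.
Setting these equal: 6p = −8p + 5 ⇒ 14p = 5 ⇒ p = 5/14, and the value is (6)·(5/14) = 15/7.
For Player 2: with q = P(C1), equating A's and C's payoffs gives 9q − 3 = −5q + 5 ⇒ q = 4/7.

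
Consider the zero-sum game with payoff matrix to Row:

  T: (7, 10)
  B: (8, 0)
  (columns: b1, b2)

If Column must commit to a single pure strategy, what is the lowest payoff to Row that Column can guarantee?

Column maxima: b1 → 8, b2 → 10.
The smallest of these is 8.

8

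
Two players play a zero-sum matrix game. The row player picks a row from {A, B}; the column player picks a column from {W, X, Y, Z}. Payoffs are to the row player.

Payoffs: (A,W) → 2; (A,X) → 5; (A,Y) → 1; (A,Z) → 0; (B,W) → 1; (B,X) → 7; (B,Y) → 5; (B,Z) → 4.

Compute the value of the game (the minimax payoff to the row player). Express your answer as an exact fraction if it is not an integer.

Row minima: A → 0, B → 1; maximin = 1.
Column maxima: W → 2, X → 7, Y → 5, Z → 4; minimax = 2.
1 ≠ 2, so there is no saddle point; optimal play is mixed.
X is strictly dominated by W (it gives the row player strictly more in every row), so the column player never plays it.
Y is strictly dominated by Z (it gives the row player strictly more in every row), so the column player never plays it.
On the remaining 2×2 (A, B vs W, Z):
Let the row player play A with probability p. Expected payoff against W: 2p + 1(1−p) = p + 1; against Z: 0p + 4(1−p) = −4p + 4.
Setting these equal: p + 1 = −4p + 4 ⇒ 5p = 3 ⇒ p = 3/5, and the value is (1)·(3/5) + 1 = 8/5.
For the column player: with q = P(W), equating A's and B's payoffs gives 2q = −3q + 4 ⇒ q = 4/5.

8/5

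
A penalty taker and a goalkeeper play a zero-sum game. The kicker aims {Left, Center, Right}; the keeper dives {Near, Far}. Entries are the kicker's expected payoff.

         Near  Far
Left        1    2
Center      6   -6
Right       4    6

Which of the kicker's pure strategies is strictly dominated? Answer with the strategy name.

Left

Right gives a strictly higher payoff than Left against every column: 4 > 1, 6 > 2.
So Left is strictly dominated and the kicker never plays it.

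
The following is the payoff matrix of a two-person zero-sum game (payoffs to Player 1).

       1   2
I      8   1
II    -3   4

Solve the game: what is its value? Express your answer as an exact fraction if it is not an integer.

5/2

Row minima: I → 1, II → -3; maximin = 1.
Column maxima: 1 → 8, 2 → 4; minimax = 4.
1 ≠ 4, so there is no saddle point; optimal play is mixed.
Let Player 1 play I with probability p. Expected payoff against 1: 8p + (-3)(1−p) = 11p − 3; against 2: 1p + 4(1−p) = −3p + 4.
Setting these equal: 11p − 3 = −3p + 4 ⇒ 14p = 7 ⇒ p = 1/2, and the value is (11)·(1/2) − 3 = 5/2.
For Player 2: with q = P(1), equating I's and II's payoffs gives 7q + 1 = −7q + 4 ⇒ q = 3/14.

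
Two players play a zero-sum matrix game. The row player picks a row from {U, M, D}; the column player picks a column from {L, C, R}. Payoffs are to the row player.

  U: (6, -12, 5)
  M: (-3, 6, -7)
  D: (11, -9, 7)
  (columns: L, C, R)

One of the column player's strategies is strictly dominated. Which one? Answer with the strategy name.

L

R holds the row player's payoff strictly below L in every row: 5 < 6, -7 < -3, 7 < 11.
So L is strictly dominated for the column player.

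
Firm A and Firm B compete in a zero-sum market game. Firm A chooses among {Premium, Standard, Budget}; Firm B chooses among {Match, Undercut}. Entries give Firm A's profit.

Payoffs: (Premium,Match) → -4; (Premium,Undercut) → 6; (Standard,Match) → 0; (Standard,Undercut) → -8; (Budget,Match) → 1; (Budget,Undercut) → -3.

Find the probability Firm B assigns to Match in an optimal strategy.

Row minima: Premium → -4, Standard → -8, Budget → -3; maximin = -3.
Column maxima: Match → 1, Undercut → 6; minimax = 1.
-3 ≠ 1, so there is no saddle point; optimal play is mixed.
Standard is strictly dominated by Budget, so Firm A never plays it.
On the remaining 2×2 (Premium, Budget vs Match, Undercut):
Let Firm A play Premium with probability p. Expected payoff against Match: (-4)p + 1(1−p) = −5p + 1; against Undercut: 6p + (-3)(1−p) = 9p − 3.
Setting these equal: −5p + 1 = 9p − 3 ⇒ −14p = -4 ⇒ p = 2/7, and the value is (-5)·(2/7) + 1 = -3/7.
For Firm B: with q = P(Match), equating Premium's and Budget's payoffs gives −10q + 6 = 4q − 3 ⇒ q = 9/14.

9/14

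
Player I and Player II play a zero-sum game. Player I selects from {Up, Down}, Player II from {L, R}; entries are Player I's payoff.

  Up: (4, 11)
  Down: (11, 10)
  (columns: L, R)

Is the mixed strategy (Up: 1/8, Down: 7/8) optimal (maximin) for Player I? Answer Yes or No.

Yes

Against L this mix gives (1/8)·4 + (7/8)·11 = 81/8.
Against R this mix gives (1/8)·11 + (7/8)·10 = 81/8.
All of Player II's active replies (L, R) yield 81/8, and no column does worse for Player I. The mix makes Player II indifferent and guarantees 81/8, so it is optimal.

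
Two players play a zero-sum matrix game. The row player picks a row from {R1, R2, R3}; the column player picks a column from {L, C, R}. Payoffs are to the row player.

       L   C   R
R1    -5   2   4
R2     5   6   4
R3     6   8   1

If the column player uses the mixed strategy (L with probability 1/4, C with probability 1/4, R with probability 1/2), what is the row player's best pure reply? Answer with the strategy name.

R2

Expected payoff of R1: (1/4)·(-5) + (1/4)·2 + (1/2)·4 = 5/4.
Expected payoff of R2: (1/4)·5 + (1/4)·6 + (1/2)·4 = 19/4.
Expected payoff of R3: (1/4)·6 + (1/4)·8 + (1/2)·1 = 4.
The largest is 19/4, so the row player's best response is R2.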